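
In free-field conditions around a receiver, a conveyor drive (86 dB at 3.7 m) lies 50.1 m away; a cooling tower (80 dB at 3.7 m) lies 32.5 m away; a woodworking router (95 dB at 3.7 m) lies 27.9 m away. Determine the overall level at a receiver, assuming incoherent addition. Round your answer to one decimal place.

77.7 dB

First find each source's level at the receiver (point-source: −20·log₁₀(r/r_ref)), then combine on an intensity basis.
conveyor drive: 86 − 20·log₁₀(50.1/3.7) = 86 − 22.63 = 63.37 dB.
cooling tower: 80 − 20·log₁₀(32.5/3.7) = 80 − 18.87 = 61.13 dB.
woodworking router: 95 − 20·log₁₀(27.9/3.7) = 95 − 17.55 = 77.45 dB.
Σ 10^(L/10) = 5.908e+07 → L_total = 10·log₁₀(5.908e+07) = 77.71 dB.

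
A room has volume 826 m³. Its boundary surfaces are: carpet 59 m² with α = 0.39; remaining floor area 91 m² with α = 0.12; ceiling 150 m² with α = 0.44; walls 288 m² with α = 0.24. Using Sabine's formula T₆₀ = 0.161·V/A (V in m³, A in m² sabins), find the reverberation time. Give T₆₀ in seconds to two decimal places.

A = Σ Sᵢαᵢ = 59·0.39 + 91·0.12 + 150·0.44 + 288·0.24 = 169.05 m².
T₆₀ = 0.161 × 826 / 169.05 = 0.787 s.

0.79 s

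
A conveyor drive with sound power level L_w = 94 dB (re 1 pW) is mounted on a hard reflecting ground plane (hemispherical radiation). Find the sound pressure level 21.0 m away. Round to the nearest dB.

L_p = L_w − 10·log₁₀(2π·r²) with r = 21.0 m.
2π·r² = 2771 m², 10·log₁₀ of that is 34.426 dB.
L_p = 94 − 34.426 = 59.57 dB.

60 dB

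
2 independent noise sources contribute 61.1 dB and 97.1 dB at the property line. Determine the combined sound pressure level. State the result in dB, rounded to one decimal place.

97.1 dB

For uncorrelated sources the intensities add, so convert each level to linear form, sum, and take 10·log₁₀ of the total.
Σ 10^(L/10) = 10^(61.1/10) + 10^(97.1/10) = 5.130e+09.
L_total = 10·log₁₀(5.130e+09) = 97.10 dB.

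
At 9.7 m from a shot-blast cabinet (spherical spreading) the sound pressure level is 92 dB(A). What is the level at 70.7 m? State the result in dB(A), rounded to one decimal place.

74.7 dB(A)

Point-source attenuation: ΔL = 20·log₁₀(r₂/r₁) = 20·log₁₀(70.7/9.7) = 17.253 dB.
L₂ = 92 − 20·log₁₀(70.7/9.7) = 92 − 17.253 = 74.75 dB(A).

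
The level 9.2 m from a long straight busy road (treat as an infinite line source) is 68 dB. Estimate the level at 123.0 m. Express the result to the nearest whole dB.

Cylindrical spreading from a line source gives a 10·log₁₀(r₂/r₁) drop.
L₂ = 68 − 10·log₁₀(123.0/9.2) = 68 − 11.261 = 56.74 dB.

57 dB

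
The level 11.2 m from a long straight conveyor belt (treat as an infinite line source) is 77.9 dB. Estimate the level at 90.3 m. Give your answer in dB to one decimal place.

68.8 dB

Line-source attenuation: ΔL = 10·log₁₀(r₂/r₁) = 10·log₁₀(90.3/11.2) = 9.065 dB.
L₂ = 77.9 − 10·log₁₀(90.3/11.2) = 77.9 − 9.065 = 68.84 dB.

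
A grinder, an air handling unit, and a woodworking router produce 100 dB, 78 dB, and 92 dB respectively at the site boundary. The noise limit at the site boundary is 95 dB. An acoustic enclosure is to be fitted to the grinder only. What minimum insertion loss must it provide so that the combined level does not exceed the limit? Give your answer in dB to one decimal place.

8.2 dB

Everything except the grinder sums to 10^(78/10) + 10^(92/10) = 1.648e+09 in linear terms, 92.17 dB.
The limit corresponds to 10^(95/10) = 3.162e+09; subtracting the fixed part leaves 1.514e+09 for the grinder, i.e. 91.80 dB.
So the grinder must be reduced from 100 to 91.80 dB: IL = 8.20 dB.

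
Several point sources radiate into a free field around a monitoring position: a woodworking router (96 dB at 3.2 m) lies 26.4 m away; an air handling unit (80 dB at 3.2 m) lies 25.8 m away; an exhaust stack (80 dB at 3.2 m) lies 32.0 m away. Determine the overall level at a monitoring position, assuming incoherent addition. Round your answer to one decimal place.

77.9 dB

Propagate each source to the receiver with L = L_ref − 20·log₁₀(r/r_ref), then add intensities.
woodworking router: 96 − 20·log₁₀(26.4/3.2) = 96 − 18.33 = 77.67 dB.
air handling unit: 80 − 20·log₁₀(25.8/3.2) = 80 − 18.13 = 61.87 dB.
exhaust stack: 80 − 20·log₁₀(32.0/3.2) = 80 − 20.00 = 60.00 dB.
Σ 10^(L/10) = 6.103e+07 → L_total = 10·log₁₀(6.103e+07) = 77.86 dB.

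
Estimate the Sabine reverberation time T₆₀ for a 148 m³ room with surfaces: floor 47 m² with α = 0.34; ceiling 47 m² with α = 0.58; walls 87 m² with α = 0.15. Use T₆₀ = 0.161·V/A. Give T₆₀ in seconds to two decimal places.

Summing Sᵢαᵢ: 47·0.34 + 47·0.58 + 87·0.15 = 56.29 m².
T₆₀ = 0.161·V/A = 0.161·148/56.29 = 0.423 s.

0.42 s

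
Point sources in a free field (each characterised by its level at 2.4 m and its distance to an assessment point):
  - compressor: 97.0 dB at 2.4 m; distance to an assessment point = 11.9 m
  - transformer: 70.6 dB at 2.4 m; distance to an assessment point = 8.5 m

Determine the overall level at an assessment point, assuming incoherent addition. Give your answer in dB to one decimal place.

83.1 dB

Propagate each source to the receiver with L = L_ref − 20·log₁₀(r/r_ref), then add intensities.
compressor: 97.0 − 20·log₁₀(11.9/2.4) = 97.0 − 13.91 = 83.09 dB.
transformer: 70.6 − 20·log₁₀(8.5/2.4) = 70.6 − 10.98 = 59.62 dB.
Σ 10^(L/10) = 2.048e+08 → L_total = 10·log₁₀(2.048e+08) = 83.11 dB.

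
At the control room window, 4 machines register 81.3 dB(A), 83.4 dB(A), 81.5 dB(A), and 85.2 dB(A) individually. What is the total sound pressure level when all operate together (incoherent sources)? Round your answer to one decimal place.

89.2 dB(A)

Incoherent sources combine by intensity addition: L_total = 10·log₁₀(Σ 10^(L_i/10)).
Σ 10^(L/10) = 10^(81.3/10) + 10^(83.4/10) + 10^(81.5/10) + 10^(85.2/10) = 8.261e+08.
L_total = 10·log₁₀(8.261e+08) = 89.17 dB(A).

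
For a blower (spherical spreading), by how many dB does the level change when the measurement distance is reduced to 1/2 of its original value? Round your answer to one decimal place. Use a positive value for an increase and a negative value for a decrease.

With spherical spreading the level changes by −20·log₁₀(r₂/r₁).
ΔL = −20·log₁₀(0.5) = +6.02 dB.

+6.0 dB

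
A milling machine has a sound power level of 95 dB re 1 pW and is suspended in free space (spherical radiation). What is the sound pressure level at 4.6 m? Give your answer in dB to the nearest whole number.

71 dB

Free-field spherical radiation: L_p = L_w − 10·log₁₀(4π·r²), r = 4.6 m.
4π·r² = 265.9 m², 10·log₁₀ of that is 24.247 dB.
L_p = 95 − 24.247 = 70.75 dB.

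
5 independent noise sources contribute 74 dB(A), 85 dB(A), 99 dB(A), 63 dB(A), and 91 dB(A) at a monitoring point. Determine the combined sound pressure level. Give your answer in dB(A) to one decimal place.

Incoherent sources combine by intensity addition: L_total = 10·log₁₀(Σ 10^(L_i/10)).
Σ 10^(L/10) = 10^(74/10) + 10^(85/10) + 10^(99/10) + 10^(63/10) + 10^(91/10) = 9.546e+09.
L_total = 10·log₁₀(9.546e+09) = 99.80 dB(A).

99.8 dB(A)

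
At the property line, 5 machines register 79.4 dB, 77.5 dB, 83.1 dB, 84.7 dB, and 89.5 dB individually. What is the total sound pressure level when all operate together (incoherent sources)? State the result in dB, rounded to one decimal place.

Incoherent sources combine by intensity addition: L_total = 10·log₁₀(Σ 10^(L_i/10)).
Σ 10^(L/10) = 10^(79.4/10) + 10^(77.5/10) + 10^(83.1/10) + 10^(84.7/10) + 10^(89.5/10) = 1.534e+09.
L_total = 10·log₁₀(1.534e+09) = 91.86 dB.

91.9 dB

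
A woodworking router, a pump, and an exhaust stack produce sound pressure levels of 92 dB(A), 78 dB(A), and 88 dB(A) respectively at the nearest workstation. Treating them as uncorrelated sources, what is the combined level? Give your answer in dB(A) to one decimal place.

Incoherent sources combine by intensity addition: L_total = 10·log₁₀(Σ 10^(L_i/10)).
Σ 10^(L/10) = 10^(92/10) + 10^(78/10) + 10^(88/10) = 2.279e+09.
L_total = 10·log₁₀(2.279e+09) = 93.58 dB(A).

93.6 dB(A)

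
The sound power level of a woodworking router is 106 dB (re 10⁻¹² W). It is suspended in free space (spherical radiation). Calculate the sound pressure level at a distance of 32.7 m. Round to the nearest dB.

The power spreads over a sphere of area 4π·r², so L_p = L_w − 10·log₁₀(4π·r²).
4π·r² = 1.344e+04 m², 10·log₁₀ of that is 41.283 dB.
L_p = 106 − 41.283 = 64.72 dB.

65 dB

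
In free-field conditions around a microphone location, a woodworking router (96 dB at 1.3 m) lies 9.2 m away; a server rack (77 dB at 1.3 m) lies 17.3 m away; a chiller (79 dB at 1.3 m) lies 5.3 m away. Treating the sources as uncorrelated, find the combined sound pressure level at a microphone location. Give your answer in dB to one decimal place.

Apply inverse-square spreading to bring every level to the receiver, then sum 10^(L/10).
woodworking router: 96 − 20·log₁₀(9.2/1.3) = 96 − 17.00 = 79.00 dB.
server rack: 77 − 20·log₁₀(17.3/1.3) = 77 − 22.48 = 54.52 dB.
chiller: 79 − 20·log₁₀(5.3/1.3) = 79 − 12.21 = 66.79 dB.
Σ 10^(L/10) = 8.455e+07 → L_total = 10·log₁₀(8.455e+07) = 79.27 dB.

79.3 dB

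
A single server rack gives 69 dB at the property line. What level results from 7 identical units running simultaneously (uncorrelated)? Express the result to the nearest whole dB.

N identical incoherent sources raise the level by 10·log₁₀ N.
L_total = 69 + 10·log₁₀(7) = 69 + 8.451 = 77.45 dB.

77 dB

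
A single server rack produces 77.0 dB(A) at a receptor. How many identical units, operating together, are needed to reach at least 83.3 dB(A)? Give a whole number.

N identical sources give L₁ + 10·log₁₀ N, so require 10·log₁₀ N ≥ 83.3 − 77.0 = 6.3 dB.
N ≥ 10^(6.3/10) = 4.266, so N = 5.

5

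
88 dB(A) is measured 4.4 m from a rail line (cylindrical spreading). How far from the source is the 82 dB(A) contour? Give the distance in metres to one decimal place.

Line-source spreading drops the level by 10·log₁₀(r₂/r₁); inverting, r₂/r₁ = 10^(ΔL/10).
r₂ = 4.4·10^((88−82)/10) = 4.4·10^(6.0/10) = 17.52 m.

17.5 m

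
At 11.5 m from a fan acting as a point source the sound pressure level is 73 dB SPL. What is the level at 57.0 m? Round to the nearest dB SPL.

59 dB SPL

For a point source, L₂ = L₁ − 20·log₁₀(r₂/r₁).
L₂ = 73 − 20·log₁₀(57.0/11.5) = 73 − 13.904 = 59.10 dB SPL.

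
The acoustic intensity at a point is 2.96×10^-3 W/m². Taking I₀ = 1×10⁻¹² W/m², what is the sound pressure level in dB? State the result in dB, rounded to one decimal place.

94.7 dB

Dividing by I₀ shifts the exponent by 12: I/I₀ = 2.96×10^9.
L = 10·(0.4713 + 9) = 94.71 dB.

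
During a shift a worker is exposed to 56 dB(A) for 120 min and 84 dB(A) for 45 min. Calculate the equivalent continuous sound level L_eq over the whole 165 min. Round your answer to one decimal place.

Weight each interval's intensity by its duration and average over T = 165 min:
Σ tᵢ·10^(Lᵢ/10) = 120·10^(56/10) + 45·10^(84/10) = 1.135e+10.
L_eq = 10·log₁₀(1.135e+10/165) = 78.38 dB(A).

78.4 dB(A)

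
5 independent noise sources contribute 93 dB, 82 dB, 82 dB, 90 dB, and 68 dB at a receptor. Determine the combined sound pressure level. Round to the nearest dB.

95 dB

For uncorrelated sources the intensities add, so convert each level to linear form, sum, and take 10·log₁₀ of the total.
Σ 10^(L/10) = 10^(93/10) + 10^(82/10) + 10^(82/10) + 10^(90/10) + 10^(68/10) = 3.319e+09.
L_total = 10·log₁₀(3.319e+09) = 95.21 dB.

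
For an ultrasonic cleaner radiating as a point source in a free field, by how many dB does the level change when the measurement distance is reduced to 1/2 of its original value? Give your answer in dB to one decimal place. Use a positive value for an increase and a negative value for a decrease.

+6.0 dB

Point-source spreading: ΔL = −20·log₁₀(r₂/r₁).
ΔL = −20·log₁₀(0.5) = +6.02 dB.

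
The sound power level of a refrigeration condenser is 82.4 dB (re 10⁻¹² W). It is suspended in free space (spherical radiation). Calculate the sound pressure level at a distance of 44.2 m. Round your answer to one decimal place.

38.5 dB

The power spreads over a sphere of area 4π·r², so L_p = L_w − 10·log₁₀(4π·r²).
4π·r² = 2.455e+04 m², 10·log₁₀ of that is 43.901 dB.
L_p = 82.4 − 43.901 = 38.50 dB.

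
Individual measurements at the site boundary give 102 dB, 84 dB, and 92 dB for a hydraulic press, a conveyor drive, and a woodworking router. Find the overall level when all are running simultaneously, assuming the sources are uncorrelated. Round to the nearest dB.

102 dB

Incoherent sources combine by intensity addition: L_total = 10·log₁₀(Σ 10^(L_i/10)).
Σ 10^(L/10) = 10^(102/10) + 10^(84/10) + 10^(92/10) = 1.769e+10.
L_total = 10·log₁₀(1.769e+10) = 102.48 dB.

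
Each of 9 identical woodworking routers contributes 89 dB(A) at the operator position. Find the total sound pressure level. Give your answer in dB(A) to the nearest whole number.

99 dB(A)

With 9 equal, uncorrelated contributions the intensity is 9× that of one unit, giving a rise of 10·log₁₀ 9.
L_total = 89 + 10·log₁₀(9) = 89 + 9.542 = 98.54 dB(A).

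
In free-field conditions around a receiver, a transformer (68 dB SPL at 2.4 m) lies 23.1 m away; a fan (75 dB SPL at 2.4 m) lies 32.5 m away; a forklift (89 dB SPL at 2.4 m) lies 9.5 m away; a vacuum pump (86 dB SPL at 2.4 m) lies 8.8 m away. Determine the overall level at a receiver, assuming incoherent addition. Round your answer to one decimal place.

79.1 dB SPL

First find each source's level at the receiver (point-source: −20·log₁₀(r/r_ref)), then combine on an intensity basis.
transformer: 68 − 20·log₁₀(23.1/2.4) = 68 − 19.67 = 48.33 dB SPL.
fan: 75 − 20·log₁₀(32.5/2.4) = 75 − 22.63 = 52.37 dB SPL.
forklift: 89 − 20·log₁₀(9.5/2.4) = 89 − 11.95 = 77.05 dB SPL.
vacuum pump: 86 − 20·log₁₀(8.8/2.4) = 86 − 11.29 = 74.71 dB SPL.
Σ 10^(L/10) = 8.055e+07 → L_total = 10·log₁₀(8.055e+07) = 79.06 dB SPL.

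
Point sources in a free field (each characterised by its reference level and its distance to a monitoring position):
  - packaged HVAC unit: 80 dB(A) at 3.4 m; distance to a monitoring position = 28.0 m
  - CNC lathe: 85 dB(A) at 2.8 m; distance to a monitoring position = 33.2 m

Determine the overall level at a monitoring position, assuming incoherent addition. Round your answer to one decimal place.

65.7 dB(A)

First find each source's level at the receiver (point-source: −20·log₁₀(r/r_ref)), then combine on an intensity basis.
packaged HVAC unit: 80 − 20·log₁₀(28.0/3.4) = 80 − 18.31 = 61.69 dB(A).
CNC lathe: 85 − 20·log₁₀(33.2/2.8) = 85 − 21.48 = 63.52 dB(A).
Σ 10^(L/10) = 3.724e+06 → L_total = 10·log₁₀(3.724e+06) = 65.71 dB(A).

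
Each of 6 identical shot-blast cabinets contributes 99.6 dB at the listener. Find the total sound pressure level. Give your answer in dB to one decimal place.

N identical incoherent sources raise the level by 10·log₁₀ N.
L_total = 99.6 + 10·log₁₀(6) = 99.6 + 7.782 = 107.38 dB.

107.4 dB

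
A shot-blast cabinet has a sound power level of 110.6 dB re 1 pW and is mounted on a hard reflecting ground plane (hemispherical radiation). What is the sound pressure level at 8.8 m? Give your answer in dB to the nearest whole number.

The power spreads over a hemisphere of area 2π·r², so L_p = L_w − 10·log₁₀(2π·r²).
2π·r² = 486.6 m², 10·log₁₀ of that is 26.871 dB.
L_p = 110.6 − 26.871 = 83.73 dB.

84 dB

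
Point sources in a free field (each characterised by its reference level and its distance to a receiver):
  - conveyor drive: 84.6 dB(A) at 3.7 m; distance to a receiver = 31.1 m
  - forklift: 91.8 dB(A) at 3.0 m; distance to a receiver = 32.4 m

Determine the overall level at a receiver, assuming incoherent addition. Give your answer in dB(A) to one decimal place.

72.3 dB(A)

First find each source's level at the receiver (point-source: −20·log₁₀(r/r_ref)), then combine on an intensity basis.
conveyor drive: 84.6 − 20·log₁₀(31.1/3.7) = 84.6 − 18.49 = 66.11 dB(A).
forklift: 91.8 − 20·log₁₀(32.4/3.0) = 91.8 − 20.67 = 71.13 dB(A).
Σ 10^(L/10) = 1.706e+07 → L_total = 10·log₁₀(1.706e+07) = 72.32 dB(A).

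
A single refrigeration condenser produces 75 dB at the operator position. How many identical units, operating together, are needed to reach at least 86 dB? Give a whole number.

N identical sources give L₁ + 10·log₁₀ N, so require 10·log₁₀ N ≥ 86 − 75 = 11.0 dB.
N ≥ 10^(11.0/10) = 12.589, so N = 13.

13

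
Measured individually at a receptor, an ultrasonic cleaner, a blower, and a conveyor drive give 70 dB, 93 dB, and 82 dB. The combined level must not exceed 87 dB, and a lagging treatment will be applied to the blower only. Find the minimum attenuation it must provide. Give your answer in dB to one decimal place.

7.8 dB

Fixed contribution from the other sources: Σ 10^(L/10) = 10^(70/10) + 10^(82/10) = 1.685e+08 (82.27 dB).
The limit corresponds to 10^(87/10) = 5.012e+08; subtracting the fixed part leaves 3.327e+08 for the blower, i.e. 85.22 dB.
Required insertion loss = 93 − 85.22 = 7.78 dB.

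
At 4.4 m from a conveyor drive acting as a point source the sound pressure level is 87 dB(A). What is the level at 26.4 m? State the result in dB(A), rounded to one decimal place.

Point-source attenuation: ΔL = 20·log₁₀(r₂/r₁) = 20·log₁₀(26.4/4.4) = 15.563 dB.
L₂ = 87 − 20·log₁₀(26.4/4.4) = 87 − 15.563 = 71.44 dB(A).

71.4 dB(A)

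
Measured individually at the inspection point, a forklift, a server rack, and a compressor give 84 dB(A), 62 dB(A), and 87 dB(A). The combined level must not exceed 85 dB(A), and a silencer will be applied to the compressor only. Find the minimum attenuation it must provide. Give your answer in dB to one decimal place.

Fixed contribution from the other sources: Σ 10^(L/10) = 10^(84/10) + 10^(62/10) = 2.528e+08 (84.03 dB(A)).
To meet 85 dB(A) overall, the treated compressor may contribute at most 10^(85/10) − 2.528e+08 = 6.345e+07, i.e. 78.02 dB(A).
Required insertion loss = 87 − 78.02 = 8.98 dB.

9.0 dB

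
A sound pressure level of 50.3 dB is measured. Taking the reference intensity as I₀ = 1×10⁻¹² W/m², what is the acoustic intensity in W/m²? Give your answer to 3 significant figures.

1.07e-07 W/m²

I = I₀·10^(L/10) = 10⁻¹² × 10^(50.3/10) = 10^(-6.970).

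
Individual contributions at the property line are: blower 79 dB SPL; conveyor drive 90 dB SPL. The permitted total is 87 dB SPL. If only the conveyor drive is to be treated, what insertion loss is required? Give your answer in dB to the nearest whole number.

Everything except the conveyor drive sums to 10^(79/10) = 7.943e+07 in linear terms, 79.00 dB SPL.
To meet 87 dB SPL overall, the treated conveyor drive may contribute at most 10^(87/10) − 7.943e+07 = 4.218e+08, i.e. 86.25 dB SPL.
Required insertion loss = 90 − 86.25 = 3.75 dB.

4 dB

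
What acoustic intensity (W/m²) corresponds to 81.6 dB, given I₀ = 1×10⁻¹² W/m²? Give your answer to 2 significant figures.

0.00014 W/m²

L = 10·log₁₀(I/I₀) ⇒ I = I₀·10^(L/10) = 10⁻¹² × 10^8.16.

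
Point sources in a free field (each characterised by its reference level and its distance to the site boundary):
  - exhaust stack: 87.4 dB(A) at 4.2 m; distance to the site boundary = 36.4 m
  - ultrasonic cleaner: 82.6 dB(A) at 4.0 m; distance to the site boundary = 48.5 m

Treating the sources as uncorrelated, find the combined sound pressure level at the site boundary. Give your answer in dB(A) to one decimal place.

69.3 dB(A)

First find each source's level at the receiver (point-source: −20·log₁₀(r/r_ref)), then combine on an intensity basis.
exhaust stack: 87.4 − 20·log₁₀(36.4/4.2) = 87.4 − 18.76 = 68.64 dB(A).
ultrasonic cleaner: 82.6 − 20·log₁₀(48.5/4.0) = 82.6 − 21.67 = 60.93 dB(A).
Σ 10^(L/10) = 8.554e+06 → L_total = 10·log₁₀(8.554e+06) = 69.32 dB(A).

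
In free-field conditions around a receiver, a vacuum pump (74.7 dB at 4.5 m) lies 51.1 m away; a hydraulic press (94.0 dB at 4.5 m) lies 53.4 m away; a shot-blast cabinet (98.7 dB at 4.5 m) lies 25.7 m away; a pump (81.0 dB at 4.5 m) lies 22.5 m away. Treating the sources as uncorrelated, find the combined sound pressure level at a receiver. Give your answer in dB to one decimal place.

84.0 dB

Apply inverse-square spreading to bring every level to the receiver, then sum 10^(L/10).
vacuum pump: 74.7 − 20·log₁₀(51.1/4.5) = 74.7 − 21.10 = 53.60 dB.
hydraulic press: 94.0 − 20·log₁₀(53.4/4.5) = 94.0 − 21.49 = 72.51 dB.
shot-blast cabinet: 98.7 − 20·log₁₀(25.7/4.5) = 98.7 − 15.13 = 83.57 dB.
pump: 81.0 − 20·log₁₀(22.5/4.5) = 81.0 − 13.98 = 67.02 dB.
Σ 10^(L/10) = 2.504e+08 → L_total = 10·log₁₀(2.504e+08) = 83.99 dB.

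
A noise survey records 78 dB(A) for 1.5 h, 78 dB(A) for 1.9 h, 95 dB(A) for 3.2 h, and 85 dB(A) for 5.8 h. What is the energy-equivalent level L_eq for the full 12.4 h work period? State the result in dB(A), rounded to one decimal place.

Weight each interval's intensity by its duration and average over T = 12.4 h:
Σ tᵢ·10^(Lᵢ/10) = 1.5·10^(78/10) + 1.9·10^(78/10) + 3.2·10^(95/10) + 5.8·10^(85/10) = 1.217e+10.
L_eq = 10·log₁₀(1.217e+10/12.4) = 89.92 dB(A).

89.9 dB(A)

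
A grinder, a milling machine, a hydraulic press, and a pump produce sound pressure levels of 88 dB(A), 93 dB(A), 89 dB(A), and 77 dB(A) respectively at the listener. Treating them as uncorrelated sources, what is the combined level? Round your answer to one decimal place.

Incoherent sources combine by intensity addition: L_total = 10·log₁₀(Σ 10^(L_i/10)).
Σ 10^(L/10) = 10^(88/10) + 10^(93/10) + 10^(89/10) + 10^(77/10) = 3.471e+09.
L_total = 10·log₁₀(3.471e+09) = 95.40 dB(A).

95.4 dB(A)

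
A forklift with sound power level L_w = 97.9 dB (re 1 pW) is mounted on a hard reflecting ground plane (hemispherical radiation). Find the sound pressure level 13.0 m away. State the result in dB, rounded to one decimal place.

L_p = L_w − 10·log₁₀(2π·r²) with r = 13.0 m.
2π·r² = 1062 m², 10·log₁₀ of that is 30.261 dB.
L_p = 97.9 − 30.261 = 67.64 dB.

67.6 dB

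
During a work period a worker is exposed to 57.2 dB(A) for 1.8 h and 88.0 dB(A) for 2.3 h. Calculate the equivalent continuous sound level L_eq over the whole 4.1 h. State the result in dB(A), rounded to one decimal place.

85.5 dB(A)

The energy average is taken in the linear domain: L_eq = 10·log₁₀[(Σ tᵢ·10^(Lᵢ/10))/T], T = 4.1 h.
Σ tᵢ·10^(Lᵢ/10) = 1.8·10^(57.2/10) + 2.3·10^(88.0/10) = 1.452e+09.
L_eq = 10·log₁₀(1.452e+09/4.1) = 85.49 dB(A).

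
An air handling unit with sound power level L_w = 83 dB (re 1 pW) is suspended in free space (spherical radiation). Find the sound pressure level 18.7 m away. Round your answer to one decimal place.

The power spreads over a sphere of area 4π·r², so L_p = L_w − 10·log₁₀(4π·r²).
4π·r² = 4394 m², 10·log₁₀ of that is 36.429 dB.
L_p = 83 − 36.429 = 46.57 dB.

46.6 dB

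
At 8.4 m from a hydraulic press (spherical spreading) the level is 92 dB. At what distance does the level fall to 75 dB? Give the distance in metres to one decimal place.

59.5 m

Point-source spreading drops the level by 20·log₁₀(r₂/r₁); inverting, r₂/r₁ = 10^(ΔL/20).
r₂ = 8.4·10^((92−75)/20) = 8.4·10^(17.0/20) = 59.47 m.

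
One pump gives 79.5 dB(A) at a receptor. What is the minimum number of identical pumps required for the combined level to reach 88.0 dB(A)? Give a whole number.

The shortfall is 88.0 − 79.5 = 8.5 dB, and N units add 10·log₁₀ N, so need 10·log₁₀ N ≥ 8.5.
N ≥ 10^(8.5/10) = 7.079, so N = 8.

8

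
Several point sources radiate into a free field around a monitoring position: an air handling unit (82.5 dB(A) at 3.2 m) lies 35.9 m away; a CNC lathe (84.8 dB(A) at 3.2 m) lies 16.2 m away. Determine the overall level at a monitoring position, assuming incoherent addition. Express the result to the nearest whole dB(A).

First find each source's level at the receiver (point-source: −20·log₁₀(r/r_ref)), then combine on an intensity basis.
air handling unit: 82.5 − 20·log₁₀(35.9/3.2) = 82.5 − 21.00 = 61.50 dB(A).
CNC lathe: 84.8 − 20·log₁₀(16.2/3.2) = 84.8 − 14.09 = 70.71 dB(A).
Σ 10^(L/10) = 1.320e+07 → L_total = 10·log₁₀(1.320e+07) = 71.20 dB(A).

71 dB(A)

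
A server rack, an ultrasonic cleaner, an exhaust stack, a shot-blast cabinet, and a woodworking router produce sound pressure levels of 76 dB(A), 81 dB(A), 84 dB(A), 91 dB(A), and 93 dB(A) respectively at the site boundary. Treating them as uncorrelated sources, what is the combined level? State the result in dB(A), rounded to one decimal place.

For uncorrelated sources the intensities add, so convert each level to linear form, sum, and take 10·log₁₀ of the total.
Σ 10^(L/10) = 10^(76/10) + 10^(81/10) + 10^(84/10) + 10^(91/10) + 10^(93/10) = 3.671e+09.
L_total = 10·log₁₀(3.671e+09) = 95.65 dB(A).

95.6 dB(A)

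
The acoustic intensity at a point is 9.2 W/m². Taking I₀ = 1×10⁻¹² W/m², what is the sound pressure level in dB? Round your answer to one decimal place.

129.6 dB

I/I₀ = 9.2/10⁻¹² = 9.2×10^12, and L = 10·log₁₀(I/I₀).
L = 10·(0.9638 + 12) = 129.64 dB.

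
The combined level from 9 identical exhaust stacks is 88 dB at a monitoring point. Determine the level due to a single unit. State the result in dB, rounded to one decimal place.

78.5 dB

Dividing the total intensity by 9 lowers the level by 10·log₁₀ 9 = 9.542 dB: L₁ = 88 − 9.542.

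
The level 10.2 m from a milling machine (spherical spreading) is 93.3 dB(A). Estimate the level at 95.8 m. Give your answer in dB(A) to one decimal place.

For a point source, L₂ = L₁ − 20·log₁₀(r₂/r₁).
L₂ = 93.3 − 20·log₁₀(95.8/10.2) = 93.3 − 19.455 = 73.84 dB(A).

73.8 dB(A)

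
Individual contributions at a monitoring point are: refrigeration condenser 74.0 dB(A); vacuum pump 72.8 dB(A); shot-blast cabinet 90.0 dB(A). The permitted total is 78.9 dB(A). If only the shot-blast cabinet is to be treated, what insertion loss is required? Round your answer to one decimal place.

14.8 dB

Everything except the shot-blast cabinet sums to 10^(74.0/10) + 10^(72.8/10) = 4.417e+07 in linear terms, 76.45 dB(A).
The limit corresponds to 10^(78.9/10) = 7.762e+07; subtracting the fixed part leaves 3.345e+07 for the shot-blast cabinet, i.e. 75.24 dB(A).
Required insertion loss = 90.0 − 75.24 = 14.76 dB.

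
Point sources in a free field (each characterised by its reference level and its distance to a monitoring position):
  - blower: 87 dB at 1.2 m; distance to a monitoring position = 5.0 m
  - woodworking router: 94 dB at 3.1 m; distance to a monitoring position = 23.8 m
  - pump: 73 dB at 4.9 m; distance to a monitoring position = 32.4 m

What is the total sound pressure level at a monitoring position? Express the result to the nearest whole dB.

79 dB

First find each source's level at the receiver (point-source: −20·log₁₀(r/r_ref)), then combine on an intensity basis.
blower: 87 − 20·log₁₀(5.0/1.2) = 87 − 12.40 = 74.60 dB.
woodworking router: 94 − 20·log₁₀(23.8/3.1) = 94 − 17.70 = 76.30 dB.
pump: 73 − 20·log₁₀(32.4/4.9) = 73 − 16.41 = 56.59 dB.
Σ 10^(L/10) = 7.194e+07 → L_total = 10·log₁₀(7.194e+07) = 78.57 dB.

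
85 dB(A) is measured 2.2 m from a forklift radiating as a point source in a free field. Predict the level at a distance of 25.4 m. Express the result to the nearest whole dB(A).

Point-source attenuation: ΔL = 20·log₁₀(r₂/r₁) = 20·log₁₀(25.4/2.2) = 21.248 dB.
L₂ = 85 − 20·log₁₀(25.4/2.2) = 85 − 21.248 = 63.75 dB(A).

64 dB(A)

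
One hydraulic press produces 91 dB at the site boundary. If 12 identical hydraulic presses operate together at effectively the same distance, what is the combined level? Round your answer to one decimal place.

L_total = L₁ + 10·log₁₀ N for N identical incoherent sources.
L_total = 91 + 10·log₁₀(12) = 91 + 10.792 = 101.79 dB.

101.8 dB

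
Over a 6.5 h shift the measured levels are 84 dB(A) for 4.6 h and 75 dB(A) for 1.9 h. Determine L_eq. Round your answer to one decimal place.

82.7 dB(A)

L_eq = 10·log₁₀[(1/T)·Σ tᵢ·10^(Lᵢ/10)] with T = 6.5 h.
Σ tᵢ·10^(Lᵢ/10) = 4.6·10^(84/10) + 1.9·10^(75/10) = 1.216e+09.
L_eq = 10·log₁₀(1.216e+09/6.5) = 82.72 dB(A).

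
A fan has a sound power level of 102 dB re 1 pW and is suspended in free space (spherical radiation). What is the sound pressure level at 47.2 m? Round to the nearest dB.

L_p = L_w − 10·log₁₀(4π·r²) with r = 47.2 m.
4π·r² = 2.8e+04 m², 10·log₁₀ of that is 44.471 dB.
L_p = 102 − 44.471 = 57.53 dB.

58 dB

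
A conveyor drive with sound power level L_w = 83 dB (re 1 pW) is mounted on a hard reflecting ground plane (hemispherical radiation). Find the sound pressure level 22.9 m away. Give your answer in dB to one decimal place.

The power spreads over a hemisphere of area 2π·r², so L_p = L_w − 10·log₁₀(2π·r²).
2π·r² = 3295 m², 10·log₁₀ of that is 35.179 dB.
L_p = 83 − 35.179 = 47.82 dB.

47.8 dB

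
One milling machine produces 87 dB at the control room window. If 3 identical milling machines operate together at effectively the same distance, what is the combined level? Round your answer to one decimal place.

N identical incoherent sources raise the level by 10·log₁₀ N.
L_total = 87 + 10·log₁₀(3) = 87 + 4.771 = 91.77 dB.

91.8 dB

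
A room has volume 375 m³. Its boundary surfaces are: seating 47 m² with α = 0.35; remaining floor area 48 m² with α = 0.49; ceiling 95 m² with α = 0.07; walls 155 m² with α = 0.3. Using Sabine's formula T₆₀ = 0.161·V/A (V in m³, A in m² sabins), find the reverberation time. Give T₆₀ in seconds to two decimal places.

Total absorption A = 47·0.35 + 48·0.49 + 95·0.07 + 155·0.3 = 93.12 m² sabins.
T₆₀ = 0.161·V/A = 0.161·375/93.12 = 0.648 s.

0.65 s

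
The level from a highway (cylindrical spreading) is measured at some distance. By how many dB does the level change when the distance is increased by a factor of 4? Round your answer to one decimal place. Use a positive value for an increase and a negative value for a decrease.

-6.0 dB

With cylindrical spreading the level changes by −10·log₁₀(r₂/r₁).
ΔL = −10·log₁₀(4) = -6.02 dB.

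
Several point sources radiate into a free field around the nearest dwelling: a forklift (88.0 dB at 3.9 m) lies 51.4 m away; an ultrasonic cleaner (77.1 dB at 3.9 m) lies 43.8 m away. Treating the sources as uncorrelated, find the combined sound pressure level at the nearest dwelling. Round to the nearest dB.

66 dB

First find each source's level at the receiver (point-source: −20·log₁₀(r/r_ref)), then combine on an intensity basis.
forklift: 88.0 − 20·log₁₀(51.4/3.9) = 88.0 − 22.40 = 65.60 dB.
ultrasonic cleaner: 77.1 − 20·log₁₀(43.8/3.9) = 77.1 − 21.01 = 56.09 dB.
Σ 10^(L/10) = 4.039e+06 → L_total = 10·log₁₀(4.039e+06) = 66.06 dB.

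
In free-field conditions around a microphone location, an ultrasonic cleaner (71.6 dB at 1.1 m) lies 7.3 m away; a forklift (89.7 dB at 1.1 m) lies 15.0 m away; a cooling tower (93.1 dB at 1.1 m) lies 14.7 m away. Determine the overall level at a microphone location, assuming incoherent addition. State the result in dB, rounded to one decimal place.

First find each source's level at the receiver (point-source: −20·log₁₀(r/r_ref)), then combine on an intensity basis.
ultrasonic cleaner: 71.6 − 20·log₁₀(7.3/1.1) = 71.6 − 16.44 = 55.16 dB.
forklift: 89.7 − 20·log₁₀(15.0/1.1) = 89.7 − 22.69 = 67.01 dB.
cooling tower: 93.1 − 20·log₁₀(14.7/1.1) = 93.1 − 22.52 = 70.58 dB.
Σ 10^(L/10) = 1.678e+07 → L_total = 10·log₁₀(1.678e+07) = 72.25 dB.

72.2 dB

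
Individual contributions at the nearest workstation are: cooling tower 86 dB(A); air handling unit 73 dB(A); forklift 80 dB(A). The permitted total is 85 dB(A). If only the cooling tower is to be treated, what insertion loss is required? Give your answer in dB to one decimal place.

Fixed contribution from the other sources: Σ 10^(L/10) = 10^(73/10) + 10^(80/10) = 1.200e+08 (80.79 dB(A)).
To meet 85 dB(A) overall, the treated cooling tower may contribute at most 10^(85/10) − 1.200e+08 = 1.963e+08, i.e. 82.93 dB(A).
So the cooling tower must be reduced from 86 to 82.93 dB(A): IL = 3.07 dB.

3.1 dB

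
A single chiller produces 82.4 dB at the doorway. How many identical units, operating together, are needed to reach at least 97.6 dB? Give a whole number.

34

Need L₁ + 10·log₁₀ N ≥ 97.6, i.e. log₁₀ N ≥ 1.52.
N ≥ 10^(15.2/10) = 33.113, so N = 34.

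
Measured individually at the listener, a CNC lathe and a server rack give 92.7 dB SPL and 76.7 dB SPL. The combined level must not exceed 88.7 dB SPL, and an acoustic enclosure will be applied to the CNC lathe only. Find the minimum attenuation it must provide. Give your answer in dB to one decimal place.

The untreated sources together contribute 10^(76.7/10) = 4.677e+07, i.e. 76.70 dB SPL.
To meet 88.7 dB SPL overall, the treated CNC lathe may contribute at most 10^(88.7/10) − 4.677e+07 = 6.945e+08, i.e. 88.42 dB SPL.
Required insertion loss = 92.7 − 88.42 = 4.28 dB.

4.3 dB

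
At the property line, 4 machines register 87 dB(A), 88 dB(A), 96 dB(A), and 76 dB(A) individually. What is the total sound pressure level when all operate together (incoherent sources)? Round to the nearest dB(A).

97 dB(A)

Incoherent sources combine by intensity addition: L_total = 10·log₁₀(Σ 10^(L_i/10)).
Σ 10^(L/10) = 10^(87/10) + 10^(88/10) + 10^(96/10) + 10^(76/10) = 5.153e+09.
L_total = 10·log₁₀(5.153e+09) = 97.12 dB(A).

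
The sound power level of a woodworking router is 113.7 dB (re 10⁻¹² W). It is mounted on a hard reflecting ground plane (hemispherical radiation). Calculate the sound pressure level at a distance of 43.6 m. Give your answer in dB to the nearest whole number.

Free-field hemispherical radiation: L_p = L_w − 10·log₁₀(2π·r²), r = 43.6 m.
2π·r² = 1.194e+04 m², 10·log₁₀ of that is 40.772 dB.
L_p = 113.7 − 40.772 = 72.93 dB.

73 dB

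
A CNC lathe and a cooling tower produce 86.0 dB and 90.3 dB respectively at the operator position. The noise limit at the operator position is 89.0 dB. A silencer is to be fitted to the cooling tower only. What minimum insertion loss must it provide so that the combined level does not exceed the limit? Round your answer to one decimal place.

The untreated sources together contribute 10^(86.0/10) = 3.981e+08, i.e. 86.00 dB.
The limit corresponds to 10^(89.0/10) = 7.943e+08; subtracting the fixed part leaves 3.962e+08 for the cooling tower, i.e. 85.98 dB.
So the cooling tower must be reduced from 90.3 to 85.98 dB: IL = 4.32 dB.

4.3 dB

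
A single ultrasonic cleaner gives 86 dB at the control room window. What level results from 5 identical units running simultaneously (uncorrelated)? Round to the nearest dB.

93 dB

With 5 equal, uncorrelated contributions the intensity is 5× that of one unit, giving a rise of 10·log₁₀ 5.
L_total = 86 + 10·log₁₀(5) = 86 + 6.990 = 92.99 dB.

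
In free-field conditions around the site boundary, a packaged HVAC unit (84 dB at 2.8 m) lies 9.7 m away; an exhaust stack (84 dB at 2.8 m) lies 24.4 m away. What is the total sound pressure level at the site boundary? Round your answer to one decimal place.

Apply inverse-square spreading to bring every level to the receiver, then sum 10^(L/10).
packaged HVAC unit: 84 − 20·log₁₀(9.7/2.8) = 84 − 10.79 = 73.21 dB.
exhaust stack: 84 − 20·log₁₀(24.4/2.8) = 84 − 18.80 = 65.20 dB.
Σ 10^(L/10) = 2.424e+07 → L_total = 10·log₁₀(2.424e+07) = 73.84 dB.

73.8 dB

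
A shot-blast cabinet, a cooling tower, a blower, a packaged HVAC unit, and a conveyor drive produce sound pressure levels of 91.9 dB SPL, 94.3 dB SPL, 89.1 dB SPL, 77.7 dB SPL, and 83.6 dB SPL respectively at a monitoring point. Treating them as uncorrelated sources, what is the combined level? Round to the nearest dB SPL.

For uncorrelated sources the intensities add, so convert each level to linear form, sum, and take 10·log₁₀ of the total.
Σ 10^(L/10) = 10^(91.9/10) + 10^(94.3/10) + 10^(89.1/10) + 10^(77.7/10) + 10^(83.6/10) = 5.341e+09.
L_total = 10·log₁₀(5.341e+09) = 97.28 dB SPL.

97 dB SPL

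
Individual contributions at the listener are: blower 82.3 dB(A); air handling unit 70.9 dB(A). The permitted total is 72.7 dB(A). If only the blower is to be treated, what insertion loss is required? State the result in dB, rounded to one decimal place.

Everything except the blower sums to 10^(70.9/10) = 1.230e+07 in linear terms, 70.90 dB(A).
To meet 72.7 dB(A) overall, the treated blower may contribute at most 10^(72.7/10) − 1.230e+07 = 6.318e+06, i.e. 68.01 dB(A).
So the blower must be reduced from 82.3 to 68.01 dB(A): IL = 14.29 dB.

14.3 dB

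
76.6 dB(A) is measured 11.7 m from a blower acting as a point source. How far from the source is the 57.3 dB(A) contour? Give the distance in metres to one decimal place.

107.9 m

Point-source spreading drops the level by 20·log₁₀(r₂/r₁); inverting, r₂/r₁ = 10^(ΔL/20).
r₂ = 11.7·10^((76.6−57.3)/20) = 11.7·10^(19.3/20) = 107.94 m.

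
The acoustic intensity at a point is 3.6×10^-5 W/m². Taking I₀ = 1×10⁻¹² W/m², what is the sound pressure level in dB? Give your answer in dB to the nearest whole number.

I/I₀ = 3.6×10^-5/10⁻¹² = 3.6×10^7, and L = 10·log₁₀(I/I₀).
L = 10·(0.5563 + 7) = 75.56 dB.

76 dB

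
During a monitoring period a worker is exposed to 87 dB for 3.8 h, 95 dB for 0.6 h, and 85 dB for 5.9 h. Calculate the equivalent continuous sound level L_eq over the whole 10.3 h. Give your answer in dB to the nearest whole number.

The energy average is taken in the linear domain: L_eq = 10·log₁₀[(Σ tᵢ·10^(Lᵢ/10))/T], T = 10.3 h.
Σ tᵢ·10^(Lᵢ/10) = 3.8·10^(87/10) + 0.6·10^(95/10) + 5.9·10^(85/10) = 5.668e+09.
L_eq = 10·log₁₀(5.668e+09/10.3) = 87.41 dB.

87 dB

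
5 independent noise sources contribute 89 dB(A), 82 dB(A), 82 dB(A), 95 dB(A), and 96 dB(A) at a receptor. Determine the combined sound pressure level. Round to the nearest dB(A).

For uncorrelated sources the intensities add, so convert each level to linear form, sum, and take 10·log₁₀ of the total.
Σ 10^(L/10) = 10^(89/10) + 10^(82/10) + 10^(82/10) + 10^(95/10) + 10^(96/10) = 8.255e+09.
L_total = 10·log₁₀(8.255e+09) = 99.17 dB(A).

99 dB(A)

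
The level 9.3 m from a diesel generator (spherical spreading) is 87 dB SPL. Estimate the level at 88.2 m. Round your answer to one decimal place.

Point-source attenuation: ΔL = 20·log₁₀(r₂/r₁) = 20·log₁₀(88.2/9.3) = 19.540 dB.
L₂ = 87 − 20·log₁₀(88.2/9.3) = 87 − 19.540 = 67.46 dB SPL.

67.5 dB SPL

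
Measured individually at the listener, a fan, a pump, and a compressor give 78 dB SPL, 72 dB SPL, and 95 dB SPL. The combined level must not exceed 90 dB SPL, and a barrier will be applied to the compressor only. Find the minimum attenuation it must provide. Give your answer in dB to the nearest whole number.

The untreated sources together contribute 10^(78/10) + 10^(72/10) = 7.894e+07, i.e. 78.97 dB SPL.
The limit corresponds to 10^(90/10) = 1.000e+09; subtracting the fixed part leaves 9.211e+08 for the compressor, i.e. 89.64 dB SPL.
Required insertion loss = 95 − 89.64 = 5.36 dB.

5 dB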